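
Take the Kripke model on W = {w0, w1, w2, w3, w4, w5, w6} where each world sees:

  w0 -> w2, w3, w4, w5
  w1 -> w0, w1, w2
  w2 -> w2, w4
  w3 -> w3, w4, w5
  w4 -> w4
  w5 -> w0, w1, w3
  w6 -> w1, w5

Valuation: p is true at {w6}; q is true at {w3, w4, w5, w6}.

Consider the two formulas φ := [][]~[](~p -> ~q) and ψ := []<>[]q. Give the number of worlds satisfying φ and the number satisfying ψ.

2 and 4

For [][]~[](~p -> ~q):
w0: successors {w2, w3, w4, w5}; []~[](~p -> ~q) there: w2:T, w3:T, w4:T, w5:F. ✗
w1: successors {w0, w1, w2}; []~[](~p -> ~q) there: w0:T, w1:F, w2:T. ✗
w2: successors {w2, w4}; []~[](~p -> ~q) there: w2:T, w4:T. ✓
w3: successors {w3, w4, w5}; []~[](~p -> ~q) there: w3:T, w4:T, w5:F. ✗
w4: successors {w4}; []~[](~p -> ~q) there: w4:T. ✓
w5: successors {w0, w1, w3}; []~[](~p -> ~q) there: w0:T, w1:F, w3:T. ✗
w6: successors {w1, w5}; []~[](~p -> ~q) there: w1:F, w5:F. ✗
— 2 worlds.
For []<>[]q:
w0: successors {w2, w3, w4, w5}; <>[]q there: w2:T, w3:T, w4:T, w5:T. ✓
w1: successors {w0, w1, w2}; <>[]q there: w0:T, w1:F, w2:T. ✗
w2: successors {w2, w4}; <>[]q there: w2:T, w4:T. ✓
w3: successors {w3, w4, w5}; <>[]q there: w3:T, w4:T, w5:T. ✓
w4: successors {w4}; <>[]q there: w4:T. ✓
w5: successors {w0, w1, w3}; <>[]q there: w0:T, w1:F, w3:T. ✗
w6: successors {w1, w5}; <>[]q there: w1:F, w5:T. ✗
— 4 worlds.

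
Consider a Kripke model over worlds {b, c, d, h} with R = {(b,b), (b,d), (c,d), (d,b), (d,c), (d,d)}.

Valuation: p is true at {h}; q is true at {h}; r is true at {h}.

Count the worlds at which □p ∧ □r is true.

b: □p is F, □r is F. ✗
c: □p is F, □r is F. ✗
d: □p is F, □r is F. ✗
h: □p is T, □r is T. ✓
Satisfying worlds: {h}.

1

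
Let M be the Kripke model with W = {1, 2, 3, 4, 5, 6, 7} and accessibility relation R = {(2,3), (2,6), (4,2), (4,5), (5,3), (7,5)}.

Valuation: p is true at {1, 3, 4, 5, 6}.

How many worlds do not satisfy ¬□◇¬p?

1: □◇¬p is T. ✗
2: □◇¬p is F. ✓
3: □◇¬p is T. ✗
4: □◇¬p is F. ✓
5: □◇¬p is F. ✓
6: □◇¬p is T. ✗
7: □◇¬p is F. ✓
Satisfying worlds: {2, 4, 5, 7}.
So ¬□◇¬p fails at the other 3 worlds.

3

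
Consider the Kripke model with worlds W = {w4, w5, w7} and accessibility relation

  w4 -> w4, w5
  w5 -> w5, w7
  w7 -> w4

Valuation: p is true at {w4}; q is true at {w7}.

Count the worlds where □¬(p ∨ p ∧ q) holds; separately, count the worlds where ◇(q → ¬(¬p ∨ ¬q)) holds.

1 and 3

For □¬(p ∨ p ∧ q):
w4: successors {w4, w5}; ¬(p ∨ p ∧ q) there: w4:F, w5:T. ✗
w5: successors {w5, w7}; ¬(p ∨ p ∧ q) there: w5:T, w7:T. ✓
w7: successors {w4}; ¬(p ∨ p ∧ q) there: w4:F. ✗
— 1 world.
For ◇(q → ¬(¬p ∨ ¬q)):
w4: successors {w4, w5}; q → ¬(¬p ∨ ¬q) there: w4:T, w5:T. ✓
w5: successors {w5, w7}; q → ¬(¬p ∨ ¬q) there: w5:T, w7:F. ✓
w7: successors {w4}; q → ¬(¬p ∨ ¬q) there: w4:T. ✓
— 3 worlds.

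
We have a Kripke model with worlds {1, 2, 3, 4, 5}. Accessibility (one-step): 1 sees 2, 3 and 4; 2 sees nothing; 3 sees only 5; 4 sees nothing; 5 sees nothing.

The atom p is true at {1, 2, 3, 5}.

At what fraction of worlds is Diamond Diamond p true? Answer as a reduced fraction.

1/5

1: successors {2, 3, 4}; Diamond p there: 2:F, 3:T, 4:F. ✓
2: no successors, so Diamond Diamond p fails. ✗
3: successors {5}; Diamond p there: 5:F. ✗
4: no successors, so Diamond Diamond p fails. ✗
5: no successors, so Diamond Diamond p fails. ✗
That's 1 of 5 worlds, so 1/5.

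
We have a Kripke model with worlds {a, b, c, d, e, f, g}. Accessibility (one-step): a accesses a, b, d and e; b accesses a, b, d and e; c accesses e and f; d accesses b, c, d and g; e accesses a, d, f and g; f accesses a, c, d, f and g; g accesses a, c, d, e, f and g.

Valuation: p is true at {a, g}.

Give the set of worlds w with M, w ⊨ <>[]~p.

a: successors {a, b, d, e}; []~p there: a:F, b:F, d:F, e:F. ✗
b: successors {a, b, d, e}; []~p there: a:F, b:F, d:F, e:F. ✗
c: successors {e, f}; []~p there: e:F, f:F. ✗
d: successors {b, c, d, g}; []~p there: b:F, c:T, d:F, g:F. ✓
e: successors {a, d, f, g}; []~p there: a:F, d:F, f:F, g:F. ✗
f: successors {a, c, d, f, g}; []~p there: a:F, c:T, d:F, f:F, g:F. ✓
g: successors {a, c, d, e, f, g}; []~p there: a:F, c:T, d:F, e:F, f:F, g:F. ✓

{d, f, g}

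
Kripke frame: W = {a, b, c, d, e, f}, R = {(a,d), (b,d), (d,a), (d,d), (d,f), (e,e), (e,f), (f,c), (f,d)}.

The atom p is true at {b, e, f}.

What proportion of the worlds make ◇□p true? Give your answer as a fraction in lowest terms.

a: successors {d}; □p there: d:F. ✗
b: successors {d}; □p there: d:F. ✗
c: no successors, so ◇□p fails. ✗
d: successors {a, d, f}; □p there: a:F, d:F, f:F. ✗
e: successors {e, f}; □p there: e:T, f:F. ✓
f: successors {c, d}; □p there: c:T, d:F. ✓
That's 2 of 6 worlds, so 2/6 = 1/3.

1/3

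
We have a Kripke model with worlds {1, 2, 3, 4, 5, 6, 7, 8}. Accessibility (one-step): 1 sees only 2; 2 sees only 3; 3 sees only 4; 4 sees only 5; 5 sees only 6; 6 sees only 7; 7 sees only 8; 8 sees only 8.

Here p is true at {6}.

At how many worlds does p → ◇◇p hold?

7

1: p is F, ◇◇p is F. ✓
2: p is F, ◇◇p is F. ✓
3: p is F, ◇◇p is F. ✓
4: p is F, ◇◇p is T. ✓
5: p is F, ◇◇p is F. ✓
6: p is T, ◇◇p is F. ✗
7: p is F, ◇◇p is F. ✓
8: p is F, ◇◇p is F. ✓
Satisfying worlds: {1, 2, 3, 4, 5, 7, 8}.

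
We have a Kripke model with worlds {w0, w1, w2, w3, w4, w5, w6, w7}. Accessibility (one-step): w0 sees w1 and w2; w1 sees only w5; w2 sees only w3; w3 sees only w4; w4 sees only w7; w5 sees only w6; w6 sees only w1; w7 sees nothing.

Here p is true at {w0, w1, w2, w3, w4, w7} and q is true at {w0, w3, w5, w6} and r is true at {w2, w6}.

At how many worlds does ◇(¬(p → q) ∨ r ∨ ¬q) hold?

5

w0: successors {w1, w2}; ¬(p → q) ∨ r ∨ ¬q there: w1:T, w2:T. ✓
w1: successors {w5}; ¬(p → q) ∨ r ∨ ¬q there: w5:F. ✗
w2: successors {w3}; ¬(p → q) ∨ r ∨ ¬q there: w3:F. ✗
w3: successors {w4}; ¬(p → q) ∨ r ∨ ¬q there: w4:T. ✓
w4: successors {w7}; ¬(p → q) ∨ r ∨ ¬q there: w7:T. ✓
w5: successors {w6}; ¬(p → q) ∨ r ∨ ¬q there: w6:T. ✓
w6: successors {w1}; ¬(p → q) ∨ r ∨ ¬q there: w1:T. ✓
w7: no successors, so ◇(¬(p → q) ∨ r ∨ ¬q) fails. ✗
Satisfying worlds: {w0, w3, w4, w5, w6}.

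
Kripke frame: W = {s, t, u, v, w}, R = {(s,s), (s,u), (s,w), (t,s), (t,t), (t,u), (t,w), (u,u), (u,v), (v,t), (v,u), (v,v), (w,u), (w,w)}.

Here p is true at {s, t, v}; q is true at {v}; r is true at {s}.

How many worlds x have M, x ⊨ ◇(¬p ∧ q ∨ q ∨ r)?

s: successors {s, u, w}; ¬p ∧ q ∨ q ∨ r there: s:T, u:F, w:F. ✓
t: successors {s, t, u, w}; ¬p ∧ q ∨ q ∨ r there: s:T, t:F, u:F, w:F. ✓
u: successors {u, v}; ¬p ∧ q ∨ q ∨ r there: u:F, v:T. ✓
v: successors {t, u, v}; ¬p ∧ q ∨ q ∨ r there: t:F, u:F, v:T. ✓
w: successors {u, w}; ¬p ∧ q ∨ q ∨ r there: u:F, w:F. ✗
Satisfying worlds: {s, t, u, v}.

4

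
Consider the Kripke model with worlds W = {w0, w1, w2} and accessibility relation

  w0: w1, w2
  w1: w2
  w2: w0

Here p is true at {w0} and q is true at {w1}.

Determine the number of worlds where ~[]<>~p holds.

2

w0: []<>~p is F. ✓
w1: []<>~p is F. ✓
w2: []<>~p is T. ✗
Satisfying worlds: {w0, w1}.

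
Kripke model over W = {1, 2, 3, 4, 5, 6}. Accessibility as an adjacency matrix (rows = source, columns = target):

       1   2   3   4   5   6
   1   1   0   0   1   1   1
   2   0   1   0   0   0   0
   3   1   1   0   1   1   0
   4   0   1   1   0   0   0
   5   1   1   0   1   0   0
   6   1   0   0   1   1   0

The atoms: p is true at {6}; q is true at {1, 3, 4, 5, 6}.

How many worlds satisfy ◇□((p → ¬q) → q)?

4

1: successors {1, 4, 5, 6}; □((p → ¬q) → q) there: 1:T, 4:F, 5:F, 6:T. ✓
2: successors {2}; □((p → ¬q) → q) there: 2:F. ✗
3: successors {1, 2, 4, 5}; □((p → ¬q) → q) there: 1:T, 2:F, 4:F, 5:F. ✓
4: successors {2, 3}; □((p → ¬q) → q) there: 2:F, 3:F. ✗
5: successors {1, 2, 4}; □((p → ¬q) → q) there: 1:T, 2:F, 4:F. ✓
6: successors {1, 4, 5}; □((p → ¬q) → q) there: 1:T, 4:F, 5:F. ✓
Satisfying worlds: {1, 3, 5, 6}.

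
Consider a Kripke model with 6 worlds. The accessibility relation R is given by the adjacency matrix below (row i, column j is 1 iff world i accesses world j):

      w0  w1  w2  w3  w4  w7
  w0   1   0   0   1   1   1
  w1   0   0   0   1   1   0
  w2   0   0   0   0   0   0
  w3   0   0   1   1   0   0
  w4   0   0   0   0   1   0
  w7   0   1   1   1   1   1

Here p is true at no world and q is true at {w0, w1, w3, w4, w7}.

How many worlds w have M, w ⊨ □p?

w0: successors {w0, w3, w4, w7}; p there: w0:F, w3:F, w4:F, w7:F. ✗
w1: successors {w3, w4}; p there: w3:F, w4:F. ✗
w2: no successors, so □p holds vacuously. ✓
w3: successors {w2, w3}; p there: w2:F, w3:F. ✗
w4: successors {w4}; p there: w4:F. ✗
w7: successors {w1, w2, w3, w4, w7}; p there: w1:F, w2:F, w3:F, w4:F, w7:F. ✗
Satisfying worlds: {w2}.

1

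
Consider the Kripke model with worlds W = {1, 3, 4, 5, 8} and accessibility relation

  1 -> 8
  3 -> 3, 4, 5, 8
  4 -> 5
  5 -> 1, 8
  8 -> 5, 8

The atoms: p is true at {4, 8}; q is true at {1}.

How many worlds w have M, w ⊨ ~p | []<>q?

1: ~p is T, []<>q is F. ✓
3: ~p is T, []<>q is F. ✓
4: ~p is F, []<>q is T. ✓
5: ~p is T, []<>q is F. ✓
8: ~p is F, []<>q is F. ✗
Satisfying worlds: {1, 3, 4, 5}.

4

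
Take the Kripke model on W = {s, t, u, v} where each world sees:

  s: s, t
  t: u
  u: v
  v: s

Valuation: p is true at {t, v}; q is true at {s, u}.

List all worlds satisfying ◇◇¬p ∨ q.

{s, u, v}

s: ◇◇¬p is T, q is T. ✓
t: ◇◇¬p is F, q is F. ✗
u: ◇◇¬p is T, q is T. ✓
v: ◇◇¬p is T, q is F. ✓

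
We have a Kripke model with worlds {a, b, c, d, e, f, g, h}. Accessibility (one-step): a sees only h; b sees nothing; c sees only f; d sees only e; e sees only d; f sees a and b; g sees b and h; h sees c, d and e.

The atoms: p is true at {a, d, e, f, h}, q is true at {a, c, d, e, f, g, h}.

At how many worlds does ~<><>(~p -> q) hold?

1

a: <><>(~p -> q) is T. ✗
b: <><>(~p -> q) is F. ✓
c: <><>(~p -> q) is T. ✗
d: <><>(~p -> q) is T. ✗
e: <><>(~p -> q) is T. ✗
f: <><>(~p -> q) is T. ✗
g: <><>(~p -> q) is T. ✗
h: <><>(~p -> q) is T. ✗
Satisfying worlds: {b}.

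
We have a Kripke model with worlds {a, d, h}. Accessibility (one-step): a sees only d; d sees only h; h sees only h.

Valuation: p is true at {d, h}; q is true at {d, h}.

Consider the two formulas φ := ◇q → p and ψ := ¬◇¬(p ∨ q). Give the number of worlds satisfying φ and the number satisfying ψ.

For ◇q → p:
a: ◇q is T, p is F. ✗
d: ◇q is T, p is T. ✓
h: ◇q is T, p is T. ✓
— 2 worlds.
For ¬◇¬(p ∨ q):
a: ◇¬(p ∨ q) is F. ✓
d: ◇¬(p ∨ q) is F. ✓
h: ◇¬(p ∨ q) is F. ✓
— 3 worlds.

2 and 3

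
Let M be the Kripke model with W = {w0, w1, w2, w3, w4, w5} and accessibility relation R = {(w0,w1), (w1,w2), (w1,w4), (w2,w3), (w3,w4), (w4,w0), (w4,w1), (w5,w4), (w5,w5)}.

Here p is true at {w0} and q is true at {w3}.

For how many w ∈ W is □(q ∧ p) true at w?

w0: successors {w1}; q ∧ p there: w1:F. ✗
w1: successors {w2, w4}; q ∧ p there: w2:F, w4:F. ✗
w2: successors {w3}; q ∧ p there: w3:F. ✗
w3: successors {w4}; q ∧ p there: w4:F. ✗
w4: successors {w0, w1}; q ∧ p there: w0:F, w1:F. ✗
w5: successors {w4, w5}; q ∧ p there: w4:F, w5:F. ✗
Satisfying worlds: ∅.

0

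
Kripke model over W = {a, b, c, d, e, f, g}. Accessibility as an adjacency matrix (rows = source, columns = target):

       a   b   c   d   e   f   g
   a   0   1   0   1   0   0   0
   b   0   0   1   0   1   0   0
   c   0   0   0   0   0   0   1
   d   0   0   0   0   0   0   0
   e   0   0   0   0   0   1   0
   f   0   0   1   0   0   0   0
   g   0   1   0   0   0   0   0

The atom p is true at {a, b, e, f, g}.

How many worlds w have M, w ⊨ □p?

a: successors {b, d}; p there: b:T, d:F. ✗
b: successors {c, e}; p there: c:F, e:T. ✗
c: successors {g}; p there: g:T. ✓
d: no successors, so □p holds vacuously. ✓
e: successors {f}; p there: f:T. ✓
f: successors {c}; p there: c:F. ✗
g: successors {b}; p there: b:T. ✓
Satisfying worlds: {c, d, e, g}.

4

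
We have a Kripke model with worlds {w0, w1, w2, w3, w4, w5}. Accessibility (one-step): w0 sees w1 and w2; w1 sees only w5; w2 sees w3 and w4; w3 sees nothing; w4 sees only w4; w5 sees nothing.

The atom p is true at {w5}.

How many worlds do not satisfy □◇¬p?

w0: successors {w1, w2}; ◇¬p there: w1:F, w2:T. ✗
w1: successors {w5}; ◇¬p there: w5:F. ✗
w2: successors {w3, w4}; ◇¬p there: w3:F, w4:T. ✗
w3: no successors, so □◇¬p holds vacuously. ✓
w4: successors {w4}; ◇¬p there: w4:T. ✓
w5: no successors, so □◇¬p holds vacuously. ✓
Satisfying worlds: {w3, w4, w5}.
So □◇¬p fails at the other 3 worlds.

3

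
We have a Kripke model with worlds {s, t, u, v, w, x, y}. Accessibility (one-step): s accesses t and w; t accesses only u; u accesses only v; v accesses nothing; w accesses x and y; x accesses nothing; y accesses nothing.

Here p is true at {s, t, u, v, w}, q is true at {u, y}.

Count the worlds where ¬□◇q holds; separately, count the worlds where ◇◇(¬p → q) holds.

3 and 2

For ¬□◇q:
s: □◇q is T. ✗
t: □◇q is F. ✓
u: □◇q is F. ✓
v: □◇q is T. ✗
w: □◇q is F. ✓
x: □◇q is T. ✗
y: □◇q is T. ✗
— 3 worlds.
For ◇◇(¬p → q):
s: successors {t, w}; ◇(¬p → q) there: t:T, w:T. ✓
t: successors {u}; ◇(¬p → q) there: u:T. ✓
u: successors {v}; ◇(¬p → q) there: v:F. ✗
v: no successors, so ◇◇(¬p → q) fails. ✗
w: successors {x, y}; ◇(¬p → q) there: x:F, y:F. ✗
x: no successors, so ◇◇(¬p → q) fails. ✗
y: no successors, so ◇◇(¬p → q) fails. ✗
— 2 worlds.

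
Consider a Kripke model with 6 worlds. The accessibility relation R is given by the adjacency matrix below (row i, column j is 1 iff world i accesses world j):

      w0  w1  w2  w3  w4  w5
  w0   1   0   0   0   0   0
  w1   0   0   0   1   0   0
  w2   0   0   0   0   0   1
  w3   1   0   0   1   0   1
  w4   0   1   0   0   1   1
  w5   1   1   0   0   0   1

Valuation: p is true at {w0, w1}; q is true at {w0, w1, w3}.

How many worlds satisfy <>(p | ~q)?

w0: successors {w0}; p | ~q there: w0:T. ✓
w1: successors {w3}; p | ~q there: w3:F. ✗
w2: successors {w5}; p | ~q there: w5:T. ✓
w3: successors {w0, w3, w5}; p | ~q there: w0:T, w3:F, w5:T. ✓
w4: successors {w1, w4, w5}; p | ~q there: w1:T, w4:T, w5:T. ✓
w5: successors {w0, w1, w5}; p | ~q there: w0:T, w1:T, w5:T. ✓
Satisfying worlds: {w0, w2, w3, w4, w5}.

5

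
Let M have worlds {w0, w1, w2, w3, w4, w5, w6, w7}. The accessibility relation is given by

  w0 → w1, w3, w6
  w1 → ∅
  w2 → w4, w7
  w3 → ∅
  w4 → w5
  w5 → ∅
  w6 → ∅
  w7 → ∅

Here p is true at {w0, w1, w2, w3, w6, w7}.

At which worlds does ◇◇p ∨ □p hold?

{w0, w1, w3, w5, w6, w7}

w0: ◇◇p is F, □p is T. ✓
w1: ◇◇p is F, □p is T. ✓
w2: ◇◇p is F, □p is F. ✗
w3: ◇◇p is F, □p is T. ✓
w4: ◇◇p is F, □p is F. ✗
w5: ◇◇p is F, □p is T. ✓
w6: ◇◇p is F, □p is T. ✓
w7: ◇◇p is F, □p is T. ✓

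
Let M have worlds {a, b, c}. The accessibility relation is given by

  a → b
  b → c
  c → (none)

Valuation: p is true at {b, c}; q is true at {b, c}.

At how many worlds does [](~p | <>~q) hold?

1

a: successors {b}; ~p | <>~q there: b:F. ✗
b: successors {c}; ~p | <>~q there: c:F. ✗
c: no successors, so [](~p | <>~q) holds vacuously. ✓
Satisfying worlds: {c}.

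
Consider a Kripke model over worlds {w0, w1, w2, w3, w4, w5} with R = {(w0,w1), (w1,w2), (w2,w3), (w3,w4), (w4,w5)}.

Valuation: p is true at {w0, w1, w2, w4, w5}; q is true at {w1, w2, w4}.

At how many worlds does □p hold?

5

w0: successors {w1}; p there: w1:T. ✓
w1: successors {w2}; p there: w2:T. ✓
w2: successors {w3}; p there: w3:F. ✗
w3: successors {w4}; p there: w4:T. ✓
w4: successors {w5}; p there: w5:T. ✓
w5: no successors, so □p holds vacuously. ✓
Satisfying worlds: {w0, w1, w3, w4, w5}.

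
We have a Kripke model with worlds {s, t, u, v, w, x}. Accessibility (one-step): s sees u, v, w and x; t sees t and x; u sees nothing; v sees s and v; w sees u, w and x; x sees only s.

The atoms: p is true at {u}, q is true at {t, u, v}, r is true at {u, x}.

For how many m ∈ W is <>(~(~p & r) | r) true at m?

s: successors {u, v, w, x}; ~(~p & r) | r there: u:T, v:T, w:T, x:T. ✓
t: successors {t, x}; ~(~p & r) | r there: t:T, x:T. ✓
u: no successors, so <>(~(~p & r) | r) fails. ✗
v: successors {s, v}; ~(~p & r) | r there: s:T, v:T. ✓
w: successors {u, w, x}; ~(~p & r) | r there: u:T, w:T, x:T. ✓
x: successors {s}; ~(~p & r) | r there: s:T. ✓
Satisfying worlds: {s, t, v, w, x}.

5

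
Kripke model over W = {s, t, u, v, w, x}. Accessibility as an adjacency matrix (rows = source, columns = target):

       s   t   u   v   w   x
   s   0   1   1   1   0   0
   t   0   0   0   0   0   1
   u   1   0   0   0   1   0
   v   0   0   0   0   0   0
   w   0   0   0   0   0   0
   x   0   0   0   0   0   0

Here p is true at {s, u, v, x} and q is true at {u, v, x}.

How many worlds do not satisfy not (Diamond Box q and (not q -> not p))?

s: Diamond Box q and (not q -> not p) is F. ✓
t: Diamond Box q and (not q -> not p) is T. ✗
u: Diamond Box q and (not q -> not p) is T. ✗
v: Diamond Box q and (not q -> not p) is F. ✓
w: Diamond Box q and (not q -> not p) is F. ✓
x: Diamond Box q and (not q -> not p) is F. ✓
Satisfying worlds: {s, v, w, x}.
So not (Diamond Box q and (not q -> not p)) fails at the other 2 worlds.

2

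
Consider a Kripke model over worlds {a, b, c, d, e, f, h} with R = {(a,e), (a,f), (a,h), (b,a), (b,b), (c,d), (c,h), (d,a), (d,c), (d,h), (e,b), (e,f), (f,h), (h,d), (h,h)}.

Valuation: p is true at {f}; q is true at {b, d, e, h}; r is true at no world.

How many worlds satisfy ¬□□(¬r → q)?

a: □□(¬r → q) is F. ✓
b: □□(¬r → q) is F. ✓
c: □□(¬r → q) is F. ✓
d: □□(¬r → q) is F. ✓
e: □□(¬r → q) is F. ✓
f: □□(¬r → q) is T. ✗
h: □□(¬r → q) is F. ✓
Satisfying worlds: {a, b, c, d, e, h}.

6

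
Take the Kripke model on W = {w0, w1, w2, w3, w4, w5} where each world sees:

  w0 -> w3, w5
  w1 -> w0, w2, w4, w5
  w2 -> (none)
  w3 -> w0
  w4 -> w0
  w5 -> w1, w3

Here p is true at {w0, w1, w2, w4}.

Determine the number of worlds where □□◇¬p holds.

1

w0: successors {w3, w5}; □◇¬p there: w3:T, w5:F. ✗
w1: successors {w0, w2, w4, w5}; □◇¬p there: w0:F, w2:T, w4:T, w5:F. ✗
w2: no successors, so □□◇¬p holds vacuously. ✓
w3: successors {w0}; □◇¬p there: w0:F. ✗
w4: successors {w0}; □◇¬p there: w0:F. ✗
w5: successors {w1, w3}; □◇¬p there: w1:F, w3:T. ✗
Satisfying worlds: {w2}.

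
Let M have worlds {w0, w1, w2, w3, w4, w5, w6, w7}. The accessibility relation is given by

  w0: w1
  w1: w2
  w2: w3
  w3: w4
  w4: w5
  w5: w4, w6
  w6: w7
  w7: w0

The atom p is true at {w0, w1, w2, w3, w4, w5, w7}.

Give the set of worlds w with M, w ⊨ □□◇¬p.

w0: successors {w1}; □◇¬p there: w1:F. ✗
w1: successors {w2}; □◇¬p there: w2:F. ✗
w2: successors {w3}; □◇¬p there: w3:F. ✗
w3: successors {w4}; □◇¬p there: w4:T. ✓
w4: successors {w5}; □◇¬p there: w5:F. ✗
w5: successors {w4, w6}; □◇¬p there: w4:T, w6:F. ✗
w6: successors {w7}; □◇¬p there: w7:F. ✗
w7: successors {w0}; □◇¬p there: w0:F. ✗

{w3}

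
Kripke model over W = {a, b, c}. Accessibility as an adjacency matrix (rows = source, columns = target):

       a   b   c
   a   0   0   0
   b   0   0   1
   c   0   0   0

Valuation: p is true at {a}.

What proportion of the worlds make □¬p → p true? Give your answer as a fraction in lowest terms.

a: □¬p is T, p is T. ✓
b: □¬p is T, p is F. ✗
c: □¬p is T, p is F. ✗
That's 1 of 3 worlds, so 1/3.

1/3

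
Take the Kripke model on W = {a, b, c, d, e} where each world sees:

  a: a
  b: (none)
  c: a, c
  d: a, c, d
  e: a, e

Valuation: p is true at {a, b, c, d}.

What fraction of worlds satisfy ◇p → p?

a: ◇p is T, p is T. ✓
b: ◇p is F, p is T. ✓
c: ◇p is T, p is T. ✓
d: ◇p is T, p is T. ✓
e: ◇p is T, p is F. ✗
That's 4 of 5 worlds, so 4/5.

4/5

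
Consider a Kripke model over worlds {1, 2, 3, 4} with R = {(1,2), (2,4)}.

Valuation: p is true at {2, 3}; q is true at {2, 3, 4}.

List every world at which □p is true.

{1, 3, 4}

1: successors {2}; p there: 2:T. ✓
2: successors {4}; p there: 4:F. ✗
3: no successors, so □p holds vacuously. ✓
4: no successors, so □p holds vacuously. ✓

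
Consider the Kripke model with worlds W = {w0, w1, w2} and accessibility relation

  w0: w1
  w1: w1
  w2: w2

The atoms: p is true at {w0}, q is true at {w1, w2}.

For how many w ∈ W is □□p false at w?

3

w0: successors {w1}; □p there: w1:F. ✗
w1: successors {w1}; □p there: w1:F. ✗
w2: successors {w2}; □p there: w2:F. ✗
Satisfying worlds: ∅.
So □□p fails at the other 3 worlds.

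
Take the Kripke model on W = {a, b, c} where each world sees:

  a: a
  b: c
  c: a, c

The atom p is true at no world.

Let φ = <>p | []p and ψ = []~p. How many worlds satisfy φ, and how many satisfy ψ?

0 and 3

For <>p | []p:
a: <>p is F, []p is F. ✗
b: <>p is F, []p is F. ✗
c: <>p is F, []p is F. ✗
— 0 worlds.
For []~p:
a: successors {a}; ~p there: a:T. ✓
b: successors {c}; ~p there: c:T. ✓
c: successors {a, c}; ~p there: a:T, c:T. ✓
— 3 worlds.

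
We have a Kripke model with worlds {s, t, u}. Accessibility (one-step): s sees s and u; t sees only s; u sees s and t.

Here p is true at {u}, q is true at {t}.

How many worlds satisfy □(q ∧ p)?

s: successors {s, u}; q ∧ p there: s:F, u:F. ✗
t: successors {s}; q ∧ p there: s:F. ✗
u: successors {s, t}; q ∧ p there: s:F, t:F. ✗
Satisfying worlds: ∅.

0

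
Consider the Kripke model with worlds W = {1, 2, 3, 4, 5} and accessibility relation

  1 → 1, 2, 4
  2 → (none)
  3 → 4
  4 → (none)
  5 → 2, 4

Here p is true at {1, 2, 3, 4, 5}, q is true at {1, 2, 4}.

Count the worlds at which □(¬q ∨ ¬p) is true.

2

1: successors {1, 2, 4}; ¬q ∨ ¬p there: 1:F, 2:F, 4:F. ✗
2: no successors, so □(¬q ∨ ¬p) holds vacuously. ✓
3: successors {4}; ¬q ∨ ¬p there: 4:F. ✗
4: no successors, so □(¬q ∨ ¬p) holds vacuously. ✓
5: successors {2, 4}; ¬q ∨ ¬p there: 2:F, 4:F. ✗
Satisfying worlds: {2, 4}.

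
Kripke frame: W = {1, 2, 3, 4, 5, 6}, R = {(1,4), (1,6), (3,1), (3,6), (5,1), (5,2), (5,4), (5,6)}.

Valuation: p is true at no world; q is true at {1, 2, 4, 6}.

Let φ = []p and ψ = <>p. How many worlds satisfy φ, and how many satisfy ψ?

3 and 0

For []p:
1: successors {4, 6}; p there: 4:F, 6:F. ✗
2: no successors, so []p holds vacuously. ✓
3: successors {1, 6}; p there: 1:F, 6:F. ✗
4: no successors, so []p holds vacuously. ✓
5: successors {1, 2, 4, 6}; p there: 1:F, 2:F, 4:F, 6:F. ✗
6: no successors, so []p holds vacuously. ✓
— 3 worlds.
For <>p:
1: successors {4, 6}; p there: 4:F, 6:F. ✗
2: no successors, so <>p fails. ✗
3: successors {1, 6}; p there: 1:F, 6:F. ✗
4: no successors, so <>p fails. ✗
5: successors {1, 2, 4, 6}; p there: 1:F, 2:F, 4:F, 6:F. ✗
6: no successors, so <>p fails. ✗
— 0 worlds.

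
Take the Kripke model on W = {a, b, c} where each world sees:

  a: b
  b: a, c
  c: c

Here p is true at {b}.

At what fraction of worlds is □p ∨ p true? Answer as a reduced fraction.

a: □p is T, p is F. ✓
b: □p is F, p is T. ✓
c: □p is F, p is F. ✗
That's 2 of 3 worlds, so 2/3.

2/3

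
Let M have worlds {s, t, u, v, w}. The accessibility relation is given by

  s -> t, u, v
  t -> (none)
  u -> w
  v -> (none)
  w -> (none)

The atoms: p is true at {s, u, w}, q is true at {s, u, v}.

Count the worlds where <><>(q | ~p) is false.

5

s: successors {t, u, v}; <>(q | ~p) there: t:F, u:F, v:F. ✗
t: no successors, so <><>(q | ~p) fails. ✗
u: successors {w}; <>(q | ~p) there: w:F. ✗
v: no successors, so <><>(q | ~p) fails. ✗
w: no successors, so <><>(q | ~p) fails. ✗
Satisfying worlds: ∅.
So <><>(q | ~p) fails at the other 5 worlds.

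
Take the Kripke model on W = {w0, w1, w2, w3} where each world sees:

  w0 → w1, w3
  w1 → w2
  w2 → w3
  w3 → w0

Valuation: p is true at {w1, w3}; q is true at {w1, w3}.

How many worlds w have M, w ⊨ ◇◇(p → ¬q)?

w0: successors {w1, w3}; ◇(p → ¬q) there: w1:T, w3:T. ✓
w1: successors {w2}; ◇(p → ¬q) there: w2:F. ✗
w2: successors {w3}; ◇(p → ¬q) there: w3:T. ✓
w3: successors {w0}; ◇(p → ¬q) there: w0:F. ✗
Satisfying worlds: {w0, w2}.

2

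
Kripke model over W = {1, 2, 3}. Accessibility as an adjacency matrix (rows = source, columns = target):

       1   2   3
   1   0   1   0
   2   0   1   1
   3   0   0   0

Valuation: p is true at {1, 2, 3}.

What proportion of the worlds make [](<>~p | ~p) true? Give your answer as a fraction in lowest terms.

1/3

1: successors {2}; <>~p | ~p there: 2:F. ✗
2: successors {2, 3}; <>~p | ~p there: 2:F, 3:F. ✗
3: no successors, so [](<>~p | ~p) holds vacuously. ✓
That's 1 of 3 worlds, so 1/3.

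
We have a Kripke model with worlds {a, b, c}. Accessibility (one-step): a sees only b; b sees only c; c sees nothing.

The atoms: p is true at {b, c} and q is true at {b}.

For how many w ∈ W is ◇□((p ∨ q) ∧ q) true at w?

1

a: successors {b}; □((p ∨ q) ∧ q) there: b:F. ✗
b: successors {c}; □((p ∨ q) ∧ q) there: c:T. ✓
c: no successors, so ◇□((p ∨ q) ∧ q) fails. ✗
Satisfying worlds: {b}.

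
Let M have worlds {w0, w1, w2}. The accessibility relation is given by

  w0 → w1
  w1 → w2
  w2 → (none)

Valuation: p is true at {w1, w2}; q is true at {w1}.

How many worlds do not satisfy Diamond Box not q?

w0: successors {w1}; Box not q there: w1:T. ✓
w1: successors {w2}; Box not q there: w2:T. ✓
w2: no successors, so Diamond Box not q fails. ✗
Satisfying worlds: {w0, w1}.
So Diamond Box not q fails at the other 1 world.

1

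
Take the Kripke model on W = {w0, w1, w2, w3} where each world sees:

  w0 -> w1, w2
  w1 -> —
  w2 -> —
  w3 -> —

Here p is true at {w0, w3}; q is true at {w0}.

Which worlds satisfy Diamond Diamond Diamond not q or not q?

{w1, w2, w3}

w0: Diamond Diamond Diamond not q is F, not q is F. ✗
w1: Diamond Diamond Diamond not q is F, not q is T. ✓
w2: Diamond Diamond Diamond not q is F, not q is T. ✓
w3: Diamond Diamond Diamond not q is F, not q is T. ✓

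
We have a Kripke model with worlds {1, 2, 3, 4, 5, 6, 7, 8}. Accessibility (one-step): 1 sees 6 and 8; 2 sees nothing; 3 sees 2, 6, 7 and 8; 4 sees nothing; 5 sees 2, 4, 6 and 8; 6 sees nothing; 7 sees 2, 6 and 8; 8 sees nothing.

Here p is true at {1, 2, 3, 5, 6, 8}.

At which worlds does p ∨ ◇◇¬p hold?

{1, 2, 3, 5, 6, 8}

1: p is T, ◇◇¬p is F. ✓
2: p is T, ◇◇¬p is F. ✓
3: p is T, ◇◇¬p is F. ✓
4: p is F, ◇◇¬p is F. ✗
5: p is T, ◇◇¬p is F. ✓
6: p is T, ◇◇¬p is F. ✓
7: p is F, ◇◇¬p is F. ✗
8: p is T, ◇◇¬p is F. ✓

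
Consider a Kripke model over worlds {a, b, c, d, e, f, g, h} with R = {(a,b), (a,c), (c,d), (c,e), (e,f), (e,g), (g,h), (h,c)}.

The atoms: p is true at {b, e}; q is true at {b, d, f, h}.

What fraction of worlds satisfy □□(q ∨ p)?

3/4

a: successors {b, c}; □(q ∨ p) there: b:T, c:T. ✓
b: no successors, so □□(q ∨ p) holds vacuously. ✓
c: successors {d, e}; □(q ∨ p) there: d:T, e:F. ✗
d: no successors, so □□(q ∨ p) holds vacuously. ✓
e: successors {f, g}; □(q ∨ p) there: f:T, g:T. ✓
f: no successors, so □□(q ∨ p) holds vacuously. ✓
g: successors {h}; □(q ∨ p) there: h:F. ✗
h: successors {c}; □(q ∨ p) there: c:T. ✓
That's 6 of 8 worlds, so 6/8 = 3/4.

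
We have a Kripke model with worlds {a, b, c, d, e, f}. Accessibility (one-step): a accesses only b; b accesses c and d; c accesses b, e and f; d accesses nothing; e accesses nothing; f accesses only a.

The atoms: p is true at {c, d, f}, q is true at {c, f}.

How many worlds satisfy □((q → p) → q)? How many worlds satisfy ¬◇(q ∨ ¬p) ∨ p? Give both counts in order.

2 and 4

For □((q → p) → q):
a: successors {b}; (q → p) → q there: b:F. ✗
b: successors {c, d}; (q → p) → q there: c:T, d:F. ✗
c: successors {b, e, f}; (q → p) → q there: b:F, e:F, f:T. ✗
d: no successors, so □((q → p) → q) holds vacuously. ✓
e: no successors, so □((q → p) → q) holds vacuously. ✓
f: successors {a}; (q → p) → q there: a:F. ✗
— 2 worlds.
For ¬◇(q ∨ ¬p) ∨ p:
a: ¬◇(q ∨ ¬p) is F, p is F. ✗
b: ¬◇(q ∨ ¬p) is F, p is F. ✗
c: ¬◇(q ∨ ¬p) is F, p is T. ✓
d: ¬◇(q ∨ ¬p) is T, p is T. ✓
e: ¬◇(q ∨ ¬p) is T, p is F. ✓
f: ¬◇(q ∨ ¬p) is F, p is T. ✓
— 4 worlds.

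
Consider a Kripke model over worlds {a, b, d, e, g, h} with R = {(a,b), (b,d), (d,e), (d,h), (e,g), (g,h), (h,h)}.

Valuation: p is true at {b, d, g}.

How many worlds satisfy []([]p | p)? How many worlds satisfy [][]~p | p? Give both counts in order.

3 and 5

For []([]p | p):
a: successors {b}; []p | p there: b:T. ✓
b: successors {d}; []p | p there: d:T. ✓
d: successors {e, h}; []p | p there: e:T, h:F. ✗
e: successors {g}; []p | p there: g:T. ✓
g: successors {h}; []p | p there: h:F. ✗
h: successors {h}; []p | p there: h:F. ✗
— 3 worlds.
For [][]~p | p:
a: [][]~p is F, p is F. ✗
b: [][]~p is T, p is T. ✓
d: [][]~p is F, p is T. ✓
e: [][]~p is T, p is F. ✓
g: [][]~p is T, p is T. ✓
h: [][]~p is T, p is F. ✓
— 5 worlds.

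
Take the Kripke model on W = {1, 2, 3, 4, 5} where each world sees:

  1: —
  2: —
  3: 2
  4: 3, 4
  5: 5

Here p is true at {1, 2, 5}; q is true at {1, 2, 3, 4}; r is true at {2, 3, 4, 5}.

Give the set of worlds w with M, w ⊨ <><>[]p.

{4, 5}

1: no successors, so <><>[]p fails. ✗
2: no successors, so <><>[]p fails. ✗
3: successors {2}; <>[]p there: 2:F. ✗
4: successors {3, 4}; <>[]p there: 3:T, 4:T. ✓
5: successors {5}; <>[]p there: 5:T. ✓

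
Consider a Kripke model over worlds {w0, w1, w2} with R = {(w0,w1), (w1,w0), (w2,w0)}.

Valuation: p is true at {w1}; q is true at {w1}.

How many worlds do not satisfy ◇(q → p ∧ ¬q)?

1

w0: successors {w1}; q → p ∧ ¬q there: w1:F. ✗
w1: successors {w0}; q → p ∧ ¬q there: w0:T. ✓
w2: successors {w0}; q → p ∧ ¬q there: w0:T. ✓
Satisfying worlds: {w1, w2}.
So ◇(q → p ∧ ¬q) fails at the other 1 world.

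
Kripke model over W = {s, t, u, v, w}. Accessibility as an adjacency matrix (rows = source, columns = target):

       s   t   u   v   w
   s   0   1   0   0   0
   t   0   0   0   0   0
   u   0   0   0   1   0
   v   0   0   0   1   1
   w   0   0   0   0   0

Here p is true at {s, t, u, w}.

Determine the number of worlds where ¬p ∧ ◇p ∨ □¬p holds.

s: ¬p ∧ ◇p is F, □¬p is F. ✗
t: ¬p ∧ ◇p is F, □¬p is T. ✓
u: ¬p ∧ ◇p is F, □¬p is T. ✓
v: ¬p ∧ ◇p is T, □¬p is F. ✓
w: ¬p ∧ ◇p is F, □¬p is T. ✓
Satisfying worlds: {t, u, v, w}.

4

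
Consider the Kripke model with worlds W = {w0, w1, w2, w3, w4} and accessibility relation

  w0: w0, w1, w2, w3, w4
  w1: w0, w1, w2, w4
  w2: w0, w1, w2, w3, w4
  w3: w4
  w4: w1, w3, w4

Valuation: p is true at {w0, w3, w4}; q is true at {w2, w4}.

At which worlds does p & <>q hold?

w0: p is T, <>q is T. ✓
w1: p is F, <>q is T. ✗
w2: p is F, <>q is T. ✗
w3: p is T, <>q is T. ✓
w4: p is T, <>q is T. ✓

{w0, w3, w4}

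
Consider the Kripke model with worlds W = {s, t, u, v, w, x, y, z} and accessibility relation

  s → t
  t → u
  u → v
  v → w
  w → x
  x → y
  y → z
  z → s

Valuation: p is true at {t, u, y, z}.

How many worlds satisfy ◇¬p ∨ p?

6

s: ◇¬p is F, p is F. ✗
t: ◇¬p is F, p is T. ✓
u: ◇¬p is T, p is T. ✓
v: ◇¬p is T, p is F. ✓
w: ◇¬p is T, p is F. ✓
x: ◇¬p is F, p is F. ✗
y: ◇¬p is F, p is T. ✓
z: ◇¬p is T, p is T. ✓
Satisfying worlds: {t, u, v, w, y, z}.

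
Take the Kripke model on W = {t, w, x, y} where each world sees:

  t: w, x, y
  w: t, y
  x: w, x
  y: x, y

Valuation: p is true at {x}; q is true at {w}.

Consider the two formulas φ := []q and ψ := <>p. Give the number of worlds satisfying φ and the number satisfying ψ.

For []q:
t: successors {w, x, y}; q there: w:T, x:F, y:F. ✗
w: successors {t, y}; q there: t:F, y:F. ✗
x: successors {w, x}; q there: w:T, x:F. ✗
y: successors {x, y}; q there: x:F, y:F. ✗
— 0 worlds.
For <>p:
t: successors {w, x, y}; p there: w:F, x:T, y:F. ✓
w: successors {t, y}; p there: t:F, y:F. ✗
x: successors {w, x}; p there: w:F, x:T. ✓
y: successors {x, y}; p there: x:T, y:F. ✓
— 3 worlds.

0 and 3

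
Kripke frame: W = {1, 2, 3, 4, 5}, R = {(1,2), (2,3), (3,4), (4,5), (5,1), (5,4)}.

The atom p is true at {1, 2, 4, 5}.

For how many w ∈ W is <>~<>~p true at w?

1: successors {2}; ~<>~p there: 2:F. ✗
2: successors {3}; ~<>~p there: 3:T. ✓
3: successors {4}; ~<>~p there: 4:T. ✓
4: successors {5}; ~<>~p there: 5:T. ✓
5: successors {1, 4}; ~<>~p there: 1:T, 4:T. ✓
Satisfying worlds: {2, 3, 4, 5}.

4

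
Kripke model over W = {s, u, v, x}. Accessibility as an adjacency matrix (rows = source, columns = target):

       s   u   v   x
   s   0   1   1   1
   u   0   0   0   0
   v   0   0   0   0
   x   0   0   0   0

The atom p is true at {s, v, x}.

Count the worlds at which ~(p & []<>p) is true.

s: p & []<>p is F. ✓
u: p & []<>p is F. ✓
v: p & []<>p is T. ✗
x: p & []<>p is T. ✗
Satisfying worlds: {s, u}.

2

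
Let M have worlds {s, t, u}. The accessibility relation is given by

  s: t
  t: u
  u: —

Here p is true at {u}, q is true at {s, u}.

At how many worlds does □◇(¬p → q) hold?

2

s: successors {t}; ◇(¬p → q) there: t:T. ✓
t: successors {u}; ◇(¬p → q) there: u:F. ✗
u: no successors, so □◇(¬p → q) holds vacuously. ✓
Satisfying worlds: {s, u}.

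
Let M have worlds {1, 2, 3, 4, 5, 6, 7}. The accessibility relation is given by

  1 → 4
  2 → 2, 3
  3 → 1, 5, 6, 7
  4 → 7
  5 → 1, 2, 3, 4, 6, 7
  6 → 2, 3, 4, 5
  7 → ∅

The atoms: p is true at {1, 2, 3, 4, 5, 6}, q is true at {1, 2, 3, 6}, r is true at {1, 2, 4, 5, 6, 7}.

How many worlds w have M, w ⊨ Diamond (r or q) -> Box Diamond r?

1: Diamond (r or q) is T, Box Diamond r is T. ✓
2: Diamond (r or q) is T, Box Diamond r is T. ✓
3: Diamond (r or q) is T, Box Diamond r is F. ✗
4: Diamond (r or q) is T, Box Diamond r is F. ✗
5: Diamond (r or q) is T, Box Diamond r is F. ✗
6: Diamond (r or q) is T, Box Diamond r is T. ✓
7: Diamond (r or q) is F, Box Diamond r is T. ✓
Satisfying worlds: {1, 2, 6, 7}.

4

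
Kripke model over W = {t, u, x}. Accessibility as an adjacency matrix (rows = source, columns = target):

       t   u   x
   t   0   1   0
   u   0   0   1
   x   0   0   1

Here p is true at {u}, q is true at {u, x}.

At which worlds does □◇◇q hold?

{t, u, x}

t: successors {u}; ◇◇q there: u:T. ✓
u: successors {x}; ◇◇q there: x:T. ✓
x: successors {x}; ◇◇q there: x:T. ✓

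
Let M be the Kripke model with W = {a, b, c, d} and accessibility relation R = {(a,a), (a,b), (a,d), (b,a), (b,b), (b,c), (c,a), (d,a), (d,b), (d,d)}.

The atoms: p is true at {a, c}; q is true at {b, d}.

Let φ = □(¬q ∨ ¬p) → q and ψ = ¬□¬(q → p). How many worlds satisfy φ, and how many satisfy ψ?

2 and 4

For □(¬q ∨ ¬p) → q:
a: □(¬q ∨ ¬p) is T, q is F. ✗
b: □(¬q ∨ ¬p) is T, q is T. ✓
c: □(¬q ∨ ¬p) is T, q is F. ✗
d: □(¬q ∨ ¬p) is T, q is T. ✓
— 2 worlds.
For ¬□¬(q → p):
a: □¬(q → p) is F. ✓
b: □¬(q → p) is F. ✓
c: □¬(q → p) is F. ✓
d: □¬(q → p) is F. ✓
— 4 worlds.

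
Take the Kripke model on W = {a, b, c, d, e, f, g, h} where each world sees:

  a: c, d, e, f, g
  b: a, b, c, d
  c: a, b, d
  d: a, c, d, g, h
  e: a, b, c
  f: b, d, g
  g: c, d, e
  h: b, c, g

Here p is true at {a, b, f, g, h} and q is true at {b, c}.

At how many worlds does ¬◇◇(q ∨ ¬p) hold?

a: ◇◇(q ∨ ¬p) is T. ✗
b: ◇◇(q ∨ ¬p) is T. ✗
c: ◇◇(q ∨ ¬p) is T. ✗
d: ◇◇(q ∨ ¬p) is T. ✗
e: ◇◇(q ∨ ¬p) is T. ✗
f: ◇◇(q ∨ ¬p) is T. ✗
g: ◇◇(q ∨ ¬p) is T. ✗
h: ◇◇(q ∨ ¬p) is T. ✗
Satisfying worlds: ∅.

0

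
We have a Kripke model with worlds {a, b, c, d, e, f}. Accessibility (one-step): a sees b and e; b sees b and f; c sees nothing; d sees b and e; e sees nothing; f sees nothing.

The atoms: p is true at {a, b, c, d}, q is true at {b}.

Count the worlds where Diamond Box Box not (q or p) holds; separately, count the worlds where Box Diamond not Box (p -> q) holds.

3 and 3

For Diamond Box Box not (q or p):
a: successors {b, e}; Box Box not (q or p) there: b:F, e:T. ✓
b: successors {b, f}; Box Box not (q or p) there: b:F, f:T. ✓
c: no successors, so Diamond Box Box not (q or p) fails. ✗
d: successors {b, e}; Box Box not (q or p) there: b:F, e:T. ✓
e: no successors, so Diamond Box Box not (q or p) fails. ✗
f: no successors, so Diamond Box Box not (q or p) fails. ✗
— 3 worlds.
For Box Diamond not Box (p -> q):
a: successors {b, e}; Diamond not Box (p -> q) there: b:F, e:F. ✗
b: successors {b, f}; Diamond not Box (p -> q) there: b:F, f:F. ✗
c: no successors, so Box Diamond not Box (p -> q) holds vacuously. ✓
d: successors {b, e}; Diamond not Box (p -> q) there: b:F, e:F. ✗
e: no successors, so Box Diamond not Box (p -> q) holds vacuously. ✓
f: no successors, so Box Diamond not Box (p -> q) holds vacuously. ✓
— 3 worlds.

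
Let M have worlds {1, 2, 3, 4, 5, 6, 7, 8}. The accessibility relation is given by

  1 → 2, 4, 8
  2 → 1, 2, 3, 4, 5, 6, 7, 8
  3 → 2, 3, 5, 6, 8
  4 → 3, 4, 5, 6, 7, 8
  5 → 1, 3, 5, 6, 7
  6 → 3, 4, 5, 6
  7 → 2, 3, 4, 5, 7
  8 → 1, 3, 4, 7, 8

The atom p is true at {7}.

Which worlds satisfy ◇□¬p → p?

1: ◇□¬p is F, p is F. ✓
2: ◇□¬p is T, p is F. ✗
3: ◇□¬p is T, p is F. ✗
4: ◇□¬p is T, p is F. ✗
5: ◇□¬p is T, p is F. ✗
6: ◇□¬p is T, p is F. ✗
7: ◇□¬p is T, p is T. ✓
8: ◇□¬p is T, p is F. ✗

{1, 7}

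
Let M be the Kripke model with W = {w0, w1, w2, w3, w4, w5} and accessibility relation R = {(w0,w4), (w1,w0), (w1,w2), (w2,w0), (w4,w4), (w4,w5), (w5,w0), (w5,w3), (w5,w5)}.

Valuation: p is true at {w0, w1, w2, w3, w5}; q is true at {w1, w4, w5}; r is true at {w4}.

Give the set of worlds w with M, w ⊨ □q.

w0: successors {w4}; q there: w4:T. ✓
w1: successors {w0, w2}; q there: w0:F, w2:F. ✗
w2: successors {w0}; q there: w0:F. ✗
w3: no successors, so □q holds vacuously. ✓
w4: successors {w4, w5}; q there: w4:T, w5:T. ✓
w5: successors {w0, w3, w5}; q there: w0:F, w3:F, w5:T. ✗

{w0, w3, w4}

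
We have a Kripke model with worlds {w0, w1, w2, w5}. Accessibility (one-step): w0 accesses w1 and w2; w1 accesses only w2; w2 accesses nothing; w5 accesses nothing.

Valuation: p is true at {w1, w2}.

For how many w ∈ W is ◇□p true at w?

w0: successors {w1, w2}; □p there: w1:T, w2:T. ✓
w1: successors {w2}; □p there: w2:T. ✓
w2: no successors, so ◇□p fails. ✗
w5: no successors, so ◇□p fails. ✗
Satisfying worlds: {w0, w1}.

2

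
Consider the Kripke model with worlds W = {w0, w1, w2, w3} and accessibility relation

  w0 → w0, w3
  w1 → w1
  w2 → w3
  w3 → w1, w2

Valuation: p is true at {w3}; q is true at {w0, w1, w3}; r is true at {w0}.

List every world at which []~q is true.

w0: successors {w0, w3}; ~q there: w0:F, w3:F. ✗
w1: successors {w1}; ~q there: w1:F. ✗
w2: successors {w3}; ~q there: w3:F. ✗
w3: successors {w1, w2}; ~q there: w1:F, w2:T. ✗

∅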